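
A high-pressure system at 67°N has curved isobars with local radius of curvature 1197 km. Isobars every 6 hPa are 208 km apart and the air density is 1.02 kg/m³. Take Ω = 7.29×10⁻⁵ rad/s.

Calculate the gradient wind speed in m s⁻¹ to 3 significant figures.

Coriolis parameter at 67°N:
f = 2Ω sin φ = 2 × 7.29×10⁻⁵ × sin 67° = 1.34×10⁻⁴ s⁻¹
Pressure gradient: |∂P/∂n| = 600 Pa / 208000 m = 2.88×10⁻³ Pa/m
Geostrophic speed: V_g = |∂P/∂n|/(fρ) = 2.88×10⁻³/(1.34×10⁻⁴ × 1.02) = 21.1 m/s
Around a high, pressure-gradient force acts outward with centrifugal, so Coriolis balances both:
fV = (1/ρ)|∂P/∂n| + V²/R  →  V² − fR·V + fR·V_g = 0
With fR = 1.34×10⁻⁴ × 1197×10³ m = 161 m/s:
V = [fR − √((fR)² − 4 fR V_g)]/2 = [161 − √(161² − 4×161×21.1)]/2 = 24.9 m/s
Supergeostrophic (V > V_g = 21.1 m/s), as expected around a high.

24.9 m s⁻¹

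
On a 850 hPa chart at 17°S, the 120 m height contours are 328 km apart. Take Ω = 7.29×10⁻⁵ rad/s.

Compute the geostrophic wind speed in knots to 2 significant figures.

160 knots

Coriolis parameter at 17°S:
f = 2Ω sin φ = 2 × 7.29×10⁻⁵ × sin 17° = 4.26×10⁻⁵ s⁻¹
Height gradient: |∂Z/∂n| = 120 m / 328000 m = 3.66×10⁻⁴
On a pressure surface, geostrophic balance gives V_g = (g/f)|∂Z/∂n|:
V_g = 9.81 × 3.66×10⁻⁴ / 4.26×10⁻⁵ = 84.2 m/s
Converting: 84.2 m/s × 1.944 = 160 knots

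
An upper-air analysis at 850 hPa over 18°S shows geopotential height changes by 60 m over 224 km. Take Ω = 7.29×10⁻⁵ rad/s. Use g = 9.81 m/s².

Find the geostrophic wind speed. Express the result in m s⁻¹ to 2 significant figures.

Coriolis parameter at 18°S:
f = 2Ω sin φ = 2 × 7.29×10⁻⁵ × sin 18° = 4.51×10⁻⁵ s⁻¹
Height gradient: |∂Z/∂n| = 60 m / 224000 m = 2.68×10⁻⁴
On a pressure surface, geostrophic balance gives V_g = (g/f)|∂Z/∂n|:
V_g = 9.81 × 2.68×10⁻⁴ / 4.51×10⁻⁵ = 58.3 m/s

58 m s⁻¹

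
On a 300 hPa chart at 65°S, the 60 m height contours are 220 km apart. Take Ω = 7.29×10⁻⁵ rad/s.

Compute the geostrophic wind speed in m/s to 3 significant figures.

Coriolis parameter at 65°S:
f = 2Ω sin φ = 2 × 7.29×10⁻⁵ × sin 65° = 1.32×10⁻⁴ s⁻¹
Height gradient: |∂Z/∂n| = 60 m / 220000 m = 2.73×10⁻⁴
On a pressure surface, geostrophic balance gives V_g = (g/f)|∂Z/∂n|:
V_g = 9.81 × 2.73×10⁻⁴ / 1.32×10⁻⁴ = 20.2 m/s

20.2 m/s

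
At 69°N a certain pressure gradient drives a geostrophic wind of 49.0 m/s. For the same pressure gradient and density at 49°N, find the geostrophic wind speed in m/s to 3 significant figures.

60.6 m/s

With the same pressure gradient and density, V_g ∝ 1/f ∝ 1/sin φ.
V₂ = V₁ · sin φ₁ / sin φ₂ = 49.0 × sin 69° / sin 49°
V₂ = 49.0 × 0.9336/0.7547 = 60.6 m/s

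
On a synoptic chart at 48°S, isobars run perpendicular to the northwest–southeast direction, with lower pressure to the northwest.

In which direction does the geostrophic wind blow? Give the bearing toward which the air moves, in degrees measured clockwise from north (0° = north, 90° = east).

225°

The pressure-gradient force points toward the northwest (bearing 315°).
Geostrophic balance: in the Southern Hemisphere the Coriolis force deflects motion to the left, so the geostrophic wind blows 90° to the left of the pressure-gradient force (low pressure on the right).
Rotating 315° by 90° counterclockwise gives 225° — the wind blows toward the southwest.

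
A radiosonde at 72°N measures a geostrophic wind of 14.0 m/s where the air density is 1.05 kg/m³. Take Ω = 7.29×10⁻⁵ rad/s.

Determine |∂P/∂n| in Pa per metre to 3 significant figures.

Coriolis parameter at 72°N:
f = 2Ω sin φ = 2 × 7.29×10⁻⁵ × sin 72° = 1.39×10⁻⁴ s⁻¹
Geostrophic balance rearranged: |∂P/∂n| = f ρ V_g
|∂P/∂n| = 1.39×10⁻⁴ × 1.05 × 14.0 = 2.04×10⁻³ Pa/m

2.04×10⁻³ Pa/m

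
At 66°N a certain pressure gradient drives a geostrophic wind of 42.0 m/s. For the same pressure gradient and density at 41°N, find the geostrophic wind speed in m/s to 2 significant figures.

58 m/s

With the same pressure gradient and density, V_g ∝ 1/f ∝ 1/sin φ.
V₂ = V₁ · sin φ₁ / sin φ₂ = 42.0 × sin 66° / sin 41°
V₂ = 42.0 × 0.9135/0.6561 = 58 m/s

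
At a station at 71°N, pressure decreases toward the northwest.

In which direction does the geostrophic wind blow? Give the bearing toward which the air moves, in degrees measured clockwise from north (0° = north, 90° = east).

The pressure-gradient force points toward the northwest (bearing 315°).
Geostrophic balance: in the Northern Hemisphere the Coriolis force deflects motion to the right, so the geostrophic wind blows 90° to the right of the pressure-gradient force (low pressure on the left).
Rotating 315° by 90° clockwise gives 045° — the wind blows toward the northeast.

045°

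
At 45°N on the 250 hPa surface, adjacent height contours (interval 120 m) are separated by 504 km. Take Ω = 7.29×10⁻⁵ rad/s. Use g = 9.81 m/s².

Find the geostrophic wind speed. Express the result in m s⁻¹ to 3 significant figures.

22.7 m s⁻¹

Coriolis parameter at 45°N:
f = 2Ω sin φ = 2 × 7.29×10⁻⁵ × sin 45° = 1.03×10⁻⁴ s⁻¹
Height gradient: |∂Z/∂n| = 120 m / 504000 m = 2.38×10⁻⁴
On a pressure surface, geostrophic balance gives V_g = (g/f)|∂Z/∂n|:
V_g = 9.81 × 2.38×10⁻⁴ / 1.03×10⁻⁴ = 22.7 m/s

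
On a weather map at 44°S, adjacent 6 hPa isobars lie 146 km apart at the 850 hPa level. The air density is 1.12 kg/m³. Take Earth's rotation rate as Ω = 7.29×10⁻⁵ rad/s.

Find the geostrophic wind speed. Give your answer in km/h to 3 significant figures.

130 km/h

Coriolis parameter at 44°S:
f = 2Ω sin φ = 2 × 7.29×10⁻⁵ × sin 44° = 1.01×10⁻⁴ s⁻¹
Pressure gradient: |∂P/∂n| = 600 Pa / 146000 m = 4.11×10⁻³ Pa/m
Geostrophic balance (pressure-gradient force = Coriolis force):
V_g = (1/(fρ)) |∂P/∂n| = 4.11×10⁻³ / (1.01×10⁻⁴ × 1.12) = 36.2 m/s
Converting: 36.2 m/s × 3.6 = 130 km/h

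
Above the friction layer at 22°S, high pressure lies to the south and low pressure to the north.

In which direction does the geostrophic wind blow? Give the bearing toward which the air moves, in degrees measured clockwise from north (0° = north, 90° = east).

The pressure-gradient force points toward the north (bearing 000°).
Geostrophic balance: in the Southern Hemisphere the Coriolis force deflects motion to the left, so the geostrophic wind blows 90° to the left of the pressure-gradient force (low pressure on the right).
Rotating 000° by 90° counterclockwise gives 270° — the wind blows toward the west.

270°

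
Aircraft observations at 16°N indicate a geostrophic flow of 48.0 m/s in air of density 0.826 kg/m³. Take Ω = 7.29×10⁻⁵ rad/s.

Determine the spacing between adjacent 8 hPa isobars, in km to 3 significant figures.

Coriolis parameter at 16°N:
f = 2Ω sin φ = 2 × 7.29×10⁻⁵ × sin 16° = 4.02×10⁻⁵ s⁻¹
Geostrophic balance rearranged: |∂P/∂n| = f ρ V_g
|∂P/∂n| = 4.02×10⁻⁵ × 0.826 × 48.0 = 1.59×10⁻³ Pa/m
Isobar spacing: Δn = ΔP/|∂P/∂n| = 800 Pa / 1.59×10⁻³ Pa/m = 502080 m ≈ 502 km

502 km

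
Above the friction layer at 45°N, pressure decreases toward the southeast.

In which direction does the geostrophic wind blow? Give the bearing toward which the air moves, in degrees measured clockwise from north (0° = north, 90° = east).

225°

The pressure-gradient force points toward the southeast (bearing 135°).
Geostrophic balance: in the Northern Hemisphere the Coriolis force deflects motion to the right, so the geostrophic wind blows 90° to the right of the pressure-gradient force (low pressure on the left).
Rotating 135° by 90° clockwise gives 225° — the wind blows toward the southwest.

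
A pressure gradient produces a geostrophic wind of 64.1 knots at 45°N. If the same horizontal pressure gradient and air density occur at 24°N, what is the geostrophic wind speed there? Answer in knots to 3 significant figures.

111 knots

With the same pressure gradient and density, V_g ∝ 1/f ∝ 1/sin φ.
V₂ = V₁ · sin φ₁ / sin φ₂ = 64.1 × sin 45° / sin 24°
V₂ = 64.1 × 0.7071/0.4067 = 111 knots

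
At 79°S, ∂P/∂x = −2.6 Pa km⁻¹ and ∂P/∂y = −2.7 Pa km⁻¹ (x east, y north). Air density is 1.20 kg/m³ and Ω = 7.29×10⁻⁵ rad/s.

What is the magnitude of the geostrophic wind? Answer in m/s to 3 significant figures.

21.8 m/s

Coriolis parameter at 79°S:
f = 2Ω sin φ = 2 × 7.29×10⁻⁵ × sin 79° = 1.43×10⁻⁴ s⁻¹
In the Southern Hemisphere f is negative: f = −1.43×10⁻⁴ s⁻¹.
Component geostrophic relations (x east, y north):
u_g = −(1/(fρ)) ∂P/∂y,  v_g = (1/(fρ)) ∂P/∂x
u_g = −(−2.7×10⁻³)/(−1.43×10⁻⁴ × 1.20) = −15.7 m/s;  v_g = (−2.6×10⁻³)/(−1.43×10⁻⁴ × 1.20) = 15.1 m/s
|V_g| = √(u_g² + v_g²) = 21.8 m/s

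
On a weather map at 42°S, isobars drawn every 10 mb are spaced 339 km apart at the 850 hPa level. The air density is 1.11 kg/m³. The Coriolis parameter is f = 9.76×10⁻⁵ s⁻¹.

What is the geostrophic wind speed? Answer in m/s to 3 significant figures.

Pressure gradient: |∂P/∂n| = 1000 Pa / 339000 m = 2.95×10⁻³ Pa/m
Geostrophic balance (pressure-gradient force = Coriolis force):
V_g = (1/(fρ)) |∂P/∂n| = 2.95×10⁻³ / (9.76×10⁻⁵ × 1.11) = 27.2 m/s

27.2 m/s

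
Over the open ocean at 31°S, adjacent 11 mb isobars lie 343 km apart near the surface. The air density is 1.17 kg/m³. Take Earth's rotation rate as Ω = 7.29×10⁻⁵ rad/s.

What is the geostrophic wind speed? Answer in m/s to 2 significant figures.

37 m/s

Coriolis parameter at 31°S:
f = 2Ω sin φ = 2 × 7.29×10⁻⁵ × sin 31° = 7.51×10⁻⁵ s⁻¹
Pressure gradient: |∂P/∂n| = 1100 Pa / 343000 m = 3.21×10⁻³ Pa/m
Geostrophic balance (pressure-gradient force = Coriolis force):
V_g = (1/(fρ)) |∂P/∂n| = 3.21×10⁻³ / (7.51×10⁻⁵ × 1.17) = 36.5 m/s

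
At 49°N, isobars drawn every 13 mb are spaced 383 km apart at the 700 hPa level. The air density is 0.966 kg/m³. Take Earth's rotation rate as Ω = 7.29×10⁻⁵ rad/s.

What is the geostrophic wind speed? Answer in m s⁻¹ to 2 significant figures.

Coriolis parameter at 49°N:
f = 2Ω sin φ = 2 × 7.29×10⁻⁵ × sin 49° = 1.10×10⁻⁴ s⁻¹
Pressure gradient: |∂P/∂n| = 1300 Pa / 383000 m = 3.39×10⁻³ Pa/m
Geostrophic balance (pressure-gradient force = Coriolis force):
V_g = (1/(fρ)) |∂P/∂n| = 3.39×10⁻³ / (1.10×10⁻⁴ × 0.966) = 31.9 m/s

32 m s⁻¹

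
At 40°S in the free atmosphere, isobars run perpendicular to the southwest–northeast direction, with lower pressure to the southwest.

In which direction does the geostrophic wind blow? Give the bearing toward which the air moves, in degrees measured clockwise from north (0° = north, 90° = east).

135°

The pressure-gradient force points toward the southwest (bearing 225°).
Geostrophic balance: in the Southern Hemisphere the Coriolis force deflects motion to the left, so the geostrophic wind blows 90° to the left of the pressure-gradient force (low pressure on the right).
Rotating 225° by 90° counterclockwise gives 135° — the wind blows toward the southeast.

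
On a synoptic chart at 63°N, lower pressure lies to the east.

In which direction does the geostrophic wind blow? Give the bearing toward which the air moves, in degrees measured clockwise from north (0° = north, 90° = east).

180°

The pressure-gradient force points toward the east (bearing 090°).
Geostrophic balance: in the Northern Hemisphere the Coriolis force deflects motion to the right, so the geostrophic wind blows 90° to the right of the pressure-gradient force (low pressure on the left).
Rotating 090° by 90° clockwise gives 180° — the wind blows toward the south.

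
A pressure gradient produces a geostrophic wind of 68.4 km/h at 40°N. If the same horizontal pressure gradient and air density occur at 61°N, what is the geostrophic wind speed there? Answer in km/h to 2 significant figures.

50 km/h

With the same pressure gradient and density, V_g ∝ 1/f ∝ 1/sin φ.
V₂ = V₁ · sin φ₁ / sin φ₂ = 68.4 × sin 40° / sin 61°
V₂ = 68.4 × 0.6428/0.8746 = 50 km/h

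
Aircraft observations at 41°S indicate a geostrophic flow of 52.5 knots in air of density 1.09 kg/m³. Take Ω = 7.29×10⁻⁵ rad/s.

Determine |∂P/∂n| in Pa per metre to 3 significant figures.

2.82×10⁻³ Pa/m

Coriolis parameter at 41°S:
f = 2Ω sin φ = 2 × 7.29×10⁻⁵ × sin 41° = 9.57×10⁻⁵ s⁻¹
Wind speed in SI: 52.5 knots = 27.0 m/s
Geostrophic balance rearranged: |∂P/∂n| = f ρ V_g
|∂P/∂n| = 9.57×10⁻⁵ × 1.09 × 27.0 = 2.82×10⁻³ Pa/m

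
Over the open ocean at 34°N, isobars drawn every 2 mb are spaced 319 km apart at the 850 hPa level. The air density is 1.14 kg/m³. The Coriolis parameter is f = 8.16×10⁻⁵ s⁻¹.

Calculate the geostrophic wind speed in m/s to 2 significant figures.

Pressure gradient: |∂P/∂n| = 200 Pa / 319000 m = 6.27×10⁻⁴ Pa/m
Geostrophic balance (pressure-gradient force = Coriolis force):
V_g = (1/(fρ)) |∂P/∂n| = 6.27×10⁻⁴ / (8.16×10⁻⁵ × 1.14) = 6.74 m/s

6.7 m/s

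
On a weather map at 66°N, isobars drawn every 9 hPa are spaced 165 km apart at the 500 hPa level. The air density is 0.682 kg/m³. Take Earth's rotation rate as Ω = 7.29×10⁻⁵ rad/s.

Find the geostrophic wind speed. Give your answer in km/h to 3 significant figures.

Coriolis parameter at 66°N:
f = 2Ω sin φ = 2 × 7.29×10⁻⁵ × sin 66° = 1.33×10⁻⁴ s⁻¹
Pressure gradient: |∂P/∂n| = 900 Pa / 165000 m = 5.45×10⁻³ Pa/m
Geostrophic balance (pressure-gradient force = Coriolis force):
V_g = (1/(fρ)) |∂P/∂n| = 5.45×10⁻³ / (1.33×10⁻⁴ × 0.682) = 60.0 m/s
Converting: 60.0 m/s × 3.6 = 216 km/h

216 km/h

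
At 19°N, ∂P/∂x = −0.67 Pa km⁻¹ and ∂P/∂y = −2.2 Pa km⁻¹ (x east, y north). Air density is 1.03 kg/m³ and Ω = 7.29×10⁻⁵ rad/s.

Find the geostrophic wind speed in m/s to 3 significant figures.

Coriolis parameter at 19°N:
f = 2Ω sin φ = 2 × 7.29×10⁻⁵ × sin 19° = 4.75×10⁻⁵ s⁻¹
Component geostrophic relations (x east, y north):
u_g = −(1/(fρ)) ∂P/∂y,  v_g = (1/(fρ)) ∂P/∂x
u_g = −(−2.2×10⁻³)/(4.75×10⁻⁵ × 1.03) = 45.0 m/s;  v_g = (−0.67×10⁻³)/(4.75×10⁻⁵ × 1.03) = −13.7 m/s
|V_g| = √(u_g² + v_g²) = 47.0 m/s

47.0 m/s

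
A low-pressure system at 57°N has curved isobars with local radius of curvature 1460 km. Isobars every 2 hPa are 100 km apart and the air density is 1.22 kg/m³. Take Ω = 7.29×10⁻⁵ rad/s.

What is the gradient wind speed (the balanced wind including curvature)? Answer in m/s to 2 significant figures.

13 m/s

Coriolis parameter at 57°N:
f = 2Ω sin φ = 2 × 7.29×10⁻⁵ × sin 57° = 1.22×10⁻⁴ s⁻¹
Pressure gradient: |∂P/∂n| = 200 Pa / 100000 m = 2.00×10⁻³ Pa/m
Geostrophic speed: V_g = |∂P/∂n|/(fρ) = 2.00×10⁻³/(1.22×10⁻⁴ × 1.22) = 13.4 m/s
Around a low, centrifugal force acts outward with Coriolis, so pressure-gradient force balances both:
(1/ρ)|∂P/∂n| = fV + V²/R  →  V² + fR·V − fR·V_g = 0
With fR = 1.22×10⁻⁴ × 1460×10³ m = 179 m/s:
V = [−fR + √((fR)² + 4 fR V_g)]/2 = [−179 + √(179² + 4×179×13.4)]/2 = 12.5 m/s
Subgeostrophic (V < V_g = 13.4 m/s), as expected around a low.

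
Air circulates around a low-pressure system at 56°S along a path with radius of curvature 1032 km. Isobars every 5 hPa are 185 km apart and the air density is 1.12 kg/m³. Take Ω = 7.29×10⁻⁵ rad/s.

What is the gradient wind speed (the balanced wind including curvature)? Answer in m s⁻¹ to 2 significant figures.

18 m s⁻¹

Coriolis parameter at 56°S:
f = 2Ω sin φ = 2 × 7.29×10⁻⁵ × sin 56° = 1.21×10⁻⁴ s⁻¹
Pressure gradient: |∂P/∂n| = 500 Pa / 185000 m = 2.70×10⁻³ Pa/m
Geostrophic speed: V_g = |∂P/∂n|/(fρ) = 2.70×10⁻³/(1.21×10⁻⁴ × 1.12) = 20.0 m/s
Around a low, centrifugal force acts outward with Coriolis, so pressure-gradient force balances both:
(1/ρ)|∂P/∂n| = fV + V²/R  →  V² + fR·V − fR·V_g = 0
With fR = 1.21×10⁻⁴ × 1032×10³ m = 125 m/s:
V = [−fR + √((fR)² + 4 fR V_g)]/2 = [−125 + √(125² + 4×125×20)]/2 = 17.5 m/s
Subgeostrophic (V < V_g = 20 m/s), as expected around a low.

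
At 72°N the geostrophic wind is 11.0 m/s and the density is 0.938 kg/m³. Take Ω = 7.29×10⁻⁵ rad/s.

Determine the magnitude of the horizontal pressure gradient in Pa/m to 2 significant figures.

1.4×10⁻³ Pa/m

Coriolis parameter at 72°N:
f = 2Ω sin φ = 2 × 7.29×10⁻⁵ × sin 72° = 1.39×10⁻⁴ s⁻¹
Geostrophic balance rearranged: |∂P/∂n| = f ρ V_g
|∂P/∂n| = 1.39×10⁻⁴ × 0.938 × 11.0 = 1.43×10⁻³ Pa/m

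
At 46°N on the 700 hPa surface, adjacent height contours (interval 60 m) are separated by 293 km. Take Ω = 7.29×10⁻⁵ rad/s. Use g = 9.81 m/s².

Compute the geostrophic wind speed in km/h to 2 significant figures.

69 km/h

Coriolis parameter at 46°N:
f = 2Ω sin φ = 2 × 7.29×10⁻⁵ × sin 46° = 1.05×10⁻⁴ s⁻¹
Height gradient: |∂Z/∂n| = 60 m / 293000 m = 2.05×10⁻⁴
On a pressure surface, geostrophic balance gives V_g = (g/f)|∂Z/∂n|:
V_g = 9.81 × 2.05×10⁻⁴ / 1.05×10⁻⁴ = 19.2 m/s
Converting: 19.2 m/s × 3.6 = 69 km/h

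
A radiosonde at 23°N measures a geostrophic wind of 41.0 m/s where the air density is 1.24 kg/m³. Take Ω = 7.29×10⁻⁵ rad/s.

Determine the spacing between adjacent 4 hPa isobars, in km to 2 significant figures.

Coriolis parameter at 23°N:
f = 2Ω sin φ = 2 × 7.29×10⁻⁵ × sin 23° = 5.70×10⁻⁵ s⁻¹
Geostrophic balance rearranged: |∂P/∂n| = f ρ V_g
|∂P/∂n| = 5.70×10⁻⁵ × 1.24 × 41.0 = 2.90×10⁻³ Pa/m
Isobar spacing: Δn = ΔP/|∂P/∂n| = 400 Pa / 2.90×10⁻³ Pa/m = 138108 m ≈ 140 km

140 km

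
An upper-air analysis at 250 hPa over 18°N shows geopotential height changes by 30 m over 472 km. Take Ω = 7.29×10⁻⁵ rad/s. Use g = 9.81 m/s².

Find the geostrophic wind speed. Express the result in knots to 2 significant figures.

Coriolis parameter at 18°N:
f = 2Ω sin φ = 2 × 7.29×10⁻⁵ × sin 18° = 4.51×10⁻⁵ s⁻¹
Height gradient: |∂Z/∂n| = 30 m / 472000 m = 6.36×10⁻⁵
On a pressure surface, geostrophic balance gives V_g = (g/f)|∂Z/∂n|:
V_g = 9.81 × 6.36×10⁻⁵ / 4.51×10⁻⁵ = 13.8 m/s
Converting: 13.8 m/s × 1.944 = 27 knots

27 knots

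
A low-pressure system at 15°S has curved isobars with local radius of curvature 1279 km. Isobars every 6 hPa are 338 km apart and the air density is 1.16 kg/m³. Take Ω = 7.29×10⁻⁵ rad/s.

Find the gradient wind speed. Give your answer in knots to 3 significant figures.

Coriolis parameter at 15°S:
f = 2Ω sin φ = 2 × 7.29×10⁻⁵ × sin 15° = 3.77×10⁻⁵ s⁻¹
Pressure gradient: |∂P/∂n| = 600 Pa / 338000 m = 1.78×10⁻³ Pa/m
Geostrophic speed: V_g = |∂P/∂n|/(fρ) = 1.78×10⁻³/(3.77×10⁻⁵ × 1.16) = 40.6 m/s
Around a low, centrifugal force acts outward with Coriolis, so pressure-gradient force balances both:
(1/ρ)|∂P/∂n| = fV + V²/R  →  V² + fR·V − fR·V_g = 0
With fR = 3.77×10⁻⁵ × 1279×10³ m = 48.3 m/s:
V = [−fR + √((fR)² + 4 fR V_g)]/2 = [−48.3 + √(48.3² + 4×48.3×40.6)]/2 = 26.3 m/s
Subgeostrophic (V < V_g = 40.6 m/s), as expected around a low.
Converting: 26.3 m/s × 1.944 = 51.1 knots

51.1 knots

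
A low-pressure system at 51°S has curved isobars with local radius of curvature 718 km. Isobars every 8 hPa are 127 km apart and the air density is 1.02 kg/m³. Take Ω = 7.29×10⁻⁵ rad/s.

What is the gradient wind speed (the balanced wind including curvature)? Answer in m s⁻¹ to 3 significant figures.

Coriolis parameter at 51°S:
f = 2Ω sin φ = 2 × 7.29×10⁻⁵ × sin 51° = 1.13×10⁻⁴ s⁻¹
Pressure gradient: |∂P/∂n| = 800 Pa / 127000 m = 6.30×10⁻³ Pa/m
Geostrophic speed: V_g = |∂P/∂n|/(fρ) = 6.30×10⁻³/(1.13×10⁻⁴ × 1.02) = 54.5 m/s
Around a low, centrifugal force acts outward with Coriolis, so pressure-gradient force balances both:
(1/ρ)|∂P/∂n| = fV + V²/R  →  V² + fR·V − fR·V_g = 0
With fR = 1.13×10⁻⁴ × 718×10³ m = 81.4 m/s:
V = [−fR + √((fR)² + 4 fR V_g)]/2 = [−81.4 + √(81.4² + 4×81.4×54.5)]/2 = 37.4 m/s
Subgeostrophic (V < V_g = 54.5 m/s), as expected around a low.

37.4 m s⁻¹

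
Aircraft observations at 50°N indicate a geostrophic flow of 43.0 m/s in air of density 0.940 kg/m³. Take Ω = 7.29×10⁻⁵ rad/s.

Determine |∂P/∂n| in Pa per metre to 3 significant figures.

4.51×10⁻³ Pa/m

Coriolis parameter at 50°N:
f = 2Ω sin φ = 2 × 7.29×10⁻⁵ × sin 50° = 1.12×10⁻⁴ s⁻¹
Geostrophic balance rearranged: |∂P/∂n| = f ρ V_g
|∂P/∂n| = 1.12×10⁻⁴ × 0.940 × 43.0 = 4.51×10⁻³ Pa/m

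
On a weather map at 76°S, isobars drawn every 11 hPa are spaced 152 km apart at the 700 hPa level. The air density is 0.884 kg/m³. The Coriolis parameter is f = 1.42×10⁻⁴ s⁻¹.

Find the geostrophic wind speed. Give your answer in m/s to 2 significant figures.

58 m/s

Pressure gradient: |∂P/∂n| = 1100 Pa / 152000 m = 7.24×10⁻³ Pa/m
Geostrophic balance (pressure-gradient force = Coriolis force):
V_g = (1/(fρ)) |∂P/∂n| = 7.24×10⁻³ / (1.42×10⁻⁴ × 0.884) = 57.7 m/s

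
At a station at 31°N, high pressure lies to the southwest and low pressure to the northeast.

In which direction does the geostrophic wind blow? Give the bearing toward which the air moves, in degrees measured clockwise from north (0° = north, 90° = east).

The pressure-gradient force points toward the northeast (bearing 045°).
Geostrophic balance: in the Northern Hemisphere the Coriolis force deflects motion to the right, so the geostrophic wind blows 90° to the right of the pressure-gradient force (low pressure on the left).
Rotating 045° by 90° clockwise gives 135° — the wind blows toward the southeast.

135°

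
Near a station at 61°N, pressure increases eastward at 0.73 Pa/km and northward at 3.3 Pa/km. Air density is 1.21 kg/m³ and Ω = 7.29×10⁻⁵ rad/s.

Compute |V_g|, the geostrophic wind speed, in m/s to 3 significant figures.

Coriolis parameter at 61°N:
f = 2Ω sin φ = 2 × 7.29×10⁻⁵ × sin 61° = 1.28×10⁻⁴ s⁻¹
Component geostrophic relations (x east, y north):
u_g = −(1/(fρ)) ∂P/∂y,  v_g = (1/(fρ)) ∂P/∂x
u_g = −(3.3×10⁻³)/(1.28×10⁻⁴ × 1.21) = −21.4 m/s;  v_g = (0.73×10⁻³)/(1.28×10⁻⁴ × 1.21) = 4.73 m/s
|V_g| = √(u_g² + v_g²) = 21.9 m/s

21.9 m/s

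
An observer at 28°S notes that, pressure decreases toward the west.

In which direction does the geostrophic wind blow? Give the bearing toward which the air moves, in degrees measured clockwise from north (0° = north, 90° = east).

The pressure-gradient force points toward the west (bearing 270°).
Geostrophic balance: in the Southern Hemisphere the Coriolis force deflects motion to the left, so the geostrophic wind blows 90° to the left of the pressure-gradient force (low pressure on the right).
Rotating 270° by 90° counterclockwise gives 180° — the wind blows toward the south.

180°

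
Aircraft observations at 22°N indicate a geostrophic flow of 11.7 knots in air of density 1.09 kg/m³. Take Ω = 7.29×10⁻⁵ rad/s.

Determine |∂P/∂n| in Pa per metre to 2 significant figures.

3.6×10⁻⁴ Pa/m

Coriolis parameter at 22°N:
f = 2Ω sin φ = 2 × 7.29×10⁻⁵ × sin 22° = 5.46×10⁻⁵ s⁻¹
Wind speed in SI: 11.7 knots = 6.02 m/s
Geostrophic balance rearranged: |∂P/∂n| = f ρ V_g
|∂P/∂n| = 5.46×10⁻⁵ × 1.09 × 6.02 = 3.58×10⁻⁴ Pa/m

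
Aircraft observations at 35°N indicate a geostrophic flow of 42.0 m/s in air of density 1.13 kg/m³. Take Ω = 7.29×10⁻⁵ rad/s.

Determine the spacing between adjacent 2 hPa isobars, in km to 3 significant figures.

50.4 km

Coriolis parameter at 35°N:
f = 2Ω sin φ = 2 × 7.29×10⁻⁵ × sin 35° = 8.36×10⁻⁵ s⁻¹
Geostrophic balance rearranged: |∂P/∂n| = f ρ V_g
|∂P/∂n| = 8.36×10⁻⁵ × 1.13 × 42.0 = 3.97×10⁻³ Pa/m
Isobar spacing: Δn = ΔP/|∂P/∂n| = 200 Pa / 3.97×10⁻³ Pa/m = 50391 m ≈ 50.4 km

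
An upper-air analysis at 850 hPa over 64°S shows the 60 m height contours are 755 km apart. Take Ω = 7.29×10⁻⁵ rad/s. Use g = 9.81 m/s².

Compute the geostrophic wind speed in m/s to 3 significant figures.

Coriolis parameter at 64°S:
f = 2Ω sin φ = 2 × 7.29×10⁻⁵ × sin 64° = 1.31×10⁻⁴ s⁻¹
Height gradient: |∂Z/∂n| = 60 m / 755000 m = 7.95×10⁻⁵
On a pressure surface, geostrophic balance gives V_g = (g/f)|∂Z/∂n|:
V_g = 9.81 × 7.95×10⁻⁵ / 1.31×10⁻⁴ = 5.95 m/s

5.95 m/s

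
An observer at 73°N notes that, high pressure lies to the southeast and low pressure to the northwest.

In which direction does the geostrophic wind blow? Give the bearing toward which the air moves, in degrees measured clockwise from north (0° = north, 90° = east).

045°

The pressure-gradient force points toward the northwest (bearing 315°).
Geostrophic balance: in the Northern Hemisphere the Coriolis force deflects motion to the right, so the geostrophic wind blows 90° to the right of the pressure-gradient force (low pressure on the left).
Rotating 315° by 90° clockwise gives 045° — the wind blows toward the northeast.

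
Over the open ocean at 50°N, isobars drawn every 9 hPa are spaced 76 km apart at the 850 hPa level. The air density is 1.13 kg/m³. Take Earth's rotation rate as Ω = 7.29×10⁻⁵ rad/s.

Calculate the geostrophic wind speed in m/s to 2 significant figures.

94 m/s

Coriolis parameter at 50°N:
f = 2Ω sin φ = 2 × 7.29×10⁻⁵ × sin 50° = 1.12×10⁻⁴ s⁻¹
Pressure gradient: |∂P/∂n| = 900 Pa / 76000 m = 1.18×10⁻² Pa/m
Geostrophic balance (pressure-gradient force = Coriolis force):
V_g = (1/(fρ)) |∂P/∂n| = 1.18×10⁻² / (1.12×10⁻⁴ × 1.13) = 93.8 m/s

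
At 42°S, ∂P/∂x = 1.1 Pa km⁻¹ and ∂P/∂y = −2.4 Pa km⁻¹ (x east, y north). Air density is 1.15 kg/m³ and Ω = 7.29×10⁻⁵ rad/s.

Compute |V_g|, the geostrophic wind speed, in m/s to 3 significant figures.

23.5 m/s

Coriolis parameter at 42°S:
f = 2Ω sin φ = 2 × 7.29×10⁻⁵ × sin 42° = 9.76×10⁻⁵ s⁻¹
In the Southern Hemisphere f is negative: f = −9.76×10⁻⁵ s⁻¹.
Component geostrophic relations (x east, y north):
u_g = −(1/(fρ)) ∂P/∂y,  v_g = (1/(fρ)) ∂P/∂x
u_g = −(−2.4×10⁻³)/(−9.76×10⁻⁵ × 1.15) = −21.4 m/s;  v_g = (1.1×10⁻³)/(−9.76×10⁻⁵ × 1.15) = −9.80 m/s
|V_g| = √(u_g² + v_g²) = 23.5 m/s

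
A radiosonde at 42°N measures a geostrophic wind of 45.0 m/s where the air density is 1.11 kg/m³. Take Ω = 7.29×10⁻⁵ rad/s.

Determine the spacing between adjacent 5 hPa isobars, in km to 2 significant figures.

Coriolis parameter at 42°N:
f = 2Ω sin φ = 2 × 7.29×10⁻⁵ × sin 42° = 9.76×10⁻⁵ s⁻¹
Geostrophic balance rearranged: |∂P/∂n| = f ρ V_g
|∂P/∂n| = 9.76×10⁻⁵ × 1.11 × 45.0 = 4.87×10⁻³ Pa/m
Isobar spacing: Δn = ΔP/|∂P/∂n| = 500 Pa / 4.87×10⁻³ Pa/m = 102604 m ≈ 100 km

100 km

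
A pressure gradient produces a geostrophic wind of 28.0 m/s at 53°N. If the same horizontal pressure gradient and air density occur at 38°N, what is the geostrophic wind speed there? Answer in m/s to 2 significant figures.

With the same pressure gradient and density, V_g ∝ 1/f ∝ 1/sin φ.
V₂ = V₁ · sin φ₁ / sin φ₂ = 28.0 × sin 53° / sin 38°
V₂ = 28.0 × 0.7986/0.6157 = 36 m/s

36 m/s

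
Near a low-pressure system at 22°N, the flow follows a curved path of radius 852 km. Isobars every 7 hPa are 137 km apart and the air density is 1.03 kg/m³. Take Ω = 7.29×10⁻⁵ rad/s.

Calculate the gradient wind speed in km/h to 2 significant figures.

160 km/h

Coriolis parameter at 22°N:
f = 2Ω sin φ = 2 × 7.29×10⁻⁵ × sin 22° = 5.46×10⁻⁵ s⁻¹
Pressure gradient: |∂P/∂n| = 700 Pa / 137000 m = 5.11×10⁻³ Pa/m
Geostrophic speed: V_g = |∂P/∂n|/(fρ) = 5.11×10⁻³/(5.46×10⁻⁵ × 1.03) = 90.8 m/s
Around a low, centrifugal force acts outward with Coriolis, so pressure-gradient force balances both:
(1/ρ)|∂P/∂n| = fV + V²/R  →  V² + fR·V − fR·V_g = 0
With fR = 5.46×10⁻⁵ × 852×10³ m = 46.5 m/s:
V = [−fR + √((fR)² + 4 fR V_g)]/2 = [−46.5 + √(46.5² + 4×46.5×90.8)]/2 = 45.8 m/s
Subgeostrophic (V < V_g = 90.8 m/s), as expected around a low.
Converting: 45.8 m/s × 3.6 = 160 km/h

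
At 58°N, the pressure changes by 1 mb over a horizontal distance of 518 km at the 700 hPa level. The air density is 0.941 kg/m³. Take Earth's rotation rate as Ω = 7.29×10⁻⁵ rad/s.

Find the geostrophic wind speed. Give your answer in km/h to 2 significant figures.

6.0 km/h

Coriolis parameter at 58°N:
f = 2Ω sin φ = 2 × 7.29×10⁻⁵ × sin 58° = 1.24×10⁻⁴ s⁻¹
Pressure gradient: |∂P/∂n| = 100 Pa / 518000 m = 1.93×10⁻⁴ Pa/m
Geostrophic balance (pressure-gradient force = Coriolis force):
V_g = (1/(fρ)) |∂P/∂n| = 1.93×10⁻⁴ / (1.24×10⁻⁴ × 0.941) = 1.66 m/s
Converting: 1.66 m/s × 3.6 = 6.0 km/h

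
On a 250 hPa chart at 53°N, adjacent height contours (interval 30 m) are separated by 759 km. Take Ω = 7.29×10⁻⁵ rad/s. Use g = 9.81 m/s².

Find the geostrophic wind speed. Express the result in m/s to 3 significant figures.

3.33 m/s

Coriolis parameter at 53°N:
f = 2Ω sin φ = 2 × 7.29×10⁻⁵ × sin 53° = 1.16×10⁻⁴ s⁻¹
Height gradient: |∂Z/∂n| = 30 m / 759000 m = 3.95×10⁻⁵
On a pressure surface, geostrophic balance gives V_g = (g/f)|∂Z/∂n|:
V_g = 9.81 × 3.95×10⁻⁵ / 1.16×10⁻⁴ = 3.33 m/s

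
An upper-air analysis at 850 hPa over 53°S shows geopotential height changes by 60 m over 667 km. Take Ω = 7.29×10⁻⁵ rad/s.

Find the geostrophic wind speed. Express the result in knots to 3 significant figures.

14.7 knots

Coriolis parameter at 53°S:
f = 2Ω sin φ = 2 × 7.29×10⁻⁵ × sin 53° = 1.16×10⁻⁴ s⁻¹
Height gradient: |∂Z/∂n| = 60 m / 667000 m = 9.00×10⁻⁵
On a pressure surface, geostrophic balance gives V_g = (g/f)|∂Z/∂n|:
V_g = 9.81 × 9.00×10⁻⁵ / 1.16×10⁻⁴ = 7.58 m/s
Converting: 7.58 m/s × 1.944 = 14.7 knots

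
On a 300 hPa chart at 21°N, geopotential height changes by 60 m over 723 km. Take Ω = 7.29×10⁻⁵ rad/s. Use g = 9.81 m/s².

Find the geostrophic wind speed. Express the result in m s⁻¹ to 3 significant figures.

15.6 m s⁻¹

Coriolis parameter at 21°N:
f = 2Ω sin φ = 2 × 7.29×10⁻⁵ × sin 21° = 5.23×10⁻⁵ s⁻¹
Height gradient: |∂Z/∂n| = 60 m / 723000 m = 8.30×10⁻⁵
On a pressure surface, geostrophic balance gives V_g = (g/f)|∂Z/∂n|:
V_g = 9.81 × 8.30×10⁻⁵ / 5.23×10⁻⁵ = 15.6 m/s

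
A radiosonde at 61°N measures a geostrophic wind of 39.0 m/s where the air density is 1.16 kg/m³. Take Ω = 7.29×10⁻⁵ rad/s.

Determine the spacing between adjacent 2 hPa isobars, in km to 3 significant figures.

Coriolis parameter at 61°N:
f = 2Ω sin φ = 2 × 7.29×10⁻⁵ × sin 61° = 1.28×10⁻⁴ s⁻¹
Geostrophic balance rearranged: |∂P/∂n| = f ρ V_g
|∂P/∂n| = 1.28×10⁻⁴ × 1.16 × 39.0 = 5.77×10⁻³ Pa/m
Isobar spacing: Δn = ΔP/|∂P/∂n| = 200 Pa / 5.77×10⁻³ Pa/m = 34668 m ≈ 34.7 km

34.7 km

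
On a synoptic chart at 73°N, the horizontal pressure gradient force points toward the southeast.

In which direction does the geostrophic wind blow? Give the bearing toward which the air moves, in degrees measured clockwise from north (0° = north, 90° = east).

The pressure-gradient force points toward the southeast (bearing 135°).
Geostrophic balance: in the Northern Hemisphere the Coriolis force deflects motion to the right, so the geostrophic wind blows 90° to the right of the pressure-gradient force (low pressure on the left).
Rotating 135° by 90° clockwise gives 225° — the wind blows toward the southwest.

225°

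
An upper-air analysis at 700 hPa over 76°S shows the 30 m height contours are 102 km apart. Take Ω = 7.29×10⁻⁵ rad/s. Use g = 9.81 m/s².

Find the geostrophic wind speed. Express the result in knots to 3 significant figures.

39.6 knots

Coriolis parameter at 76°S:
f = 2Ω sin φ = 2 × 7.29×10⁻⁵ × sin 76° = 1.41×10⁻⁴ s⁻¹
Height gradient: |∂Z/∂n| = 30 m / 102000 m = 2.94×10⁻⁴
On a pressure surface, geostrophic balance gives V_g = (g/f)|∂Z/∂n|:
V_g = 9.81 × 2.94×10⁻⁴ / 1.41×10⁻⁴ = 20.4 m/s
Converting: 20.4 m/s × 1.944 = 39.6 knots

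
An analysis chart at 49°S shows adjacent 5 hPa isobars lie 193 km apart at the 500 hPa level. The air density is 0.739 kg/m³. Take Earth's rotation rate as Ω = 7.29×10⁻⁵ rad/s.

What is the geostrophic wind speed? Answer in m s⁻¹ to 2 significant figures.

Coriolis parameter at 49°S:
f = 2Ω sin φ = 2 × 7.29×10⁻⁵ × sin 49° = 1.10×10⁻⁴ s⁻¹
Pressure gradient: |∂P/∂n| = 500 Pa / 193000 m = 2.59×10⁻³ Pa/m
Geostrophic balance (pressure-gradient force = Coriolis force):
V_g = (1/(fρ)) |∂P/∂n| = 2.59×10⁻³ / (1.10×10⁻⁴ × 0.739) = 31.9 m/s

32 m s⁻¹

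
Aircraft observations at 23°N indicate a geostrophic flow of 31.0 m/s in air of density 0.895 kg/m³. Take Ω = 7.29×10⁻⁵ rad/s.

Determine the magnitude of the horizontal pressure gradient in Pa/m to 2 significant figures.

1.6×10⁻³ Pa/m

Coriolis parameter at 23°N:
f = 2Ω sin φ = 2 × 7.29×10⁻⁵ × sin 23° = 5.70×10⁻⁵ s⁻¹
Geostrophic balance rearranged: |∂P/∂n| = f ρ V_g
|∂P/∂n| = 5.70×10⁻⁵ × 0.895 × 31.0 = 1.58×10⁻³ Pa/m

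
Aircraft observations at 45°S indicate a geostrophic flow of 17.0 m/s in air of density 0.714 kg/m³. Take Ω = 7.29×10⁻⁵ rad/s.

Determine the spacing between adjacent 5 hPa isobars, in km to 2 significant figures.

400 km

Coriolis parameter at 45°S:
f = 2Ω sin φ = 2 × 7.29×10⁻⁵ × sin 45° = 1.03×10⁻⁴ s⁻¹
Geostrophic balance rearranged: |∂P/∂n| = f ρ V_g
|∂P/∂n| = 1.03×10⁻⁴ × 0.714 × 17.0 = 1.25×10⁻³ Pa/m
Isobar spacing: Δn = ΔP/|∂P/∂n| = 500 Pa / 1.25×10⁻³ Pa/m = 399558 m ≈ 400 km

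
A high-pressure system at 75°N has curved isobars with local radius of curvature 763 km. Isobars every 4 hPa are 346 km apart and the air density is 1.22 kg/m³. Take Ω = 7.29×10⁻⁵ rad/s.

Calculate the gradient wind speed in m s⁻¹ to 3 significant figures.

7.21 m s⁻¹

Coriolis parameter at 75°N:
f = 2Ω sin φ = 2 × 7.29×10⁻⁵ × sin 75° = 1.41×10⁻⁴ s⁻¹
Pressure gradient: |∂P/∂n| = 400 Pa / 346000 m = 1.16×10⁻³ Pa/m
Geostrophic speed: V_g = |∂P/∂n|/(fρ) = 1.16×10⁻³/(1.41×10⁻⁴ × 1.22) = 6.73 m/s
Around a high, pressure-gradient force acts outward with centrifugal, so Coriolis balances both:
fV = (1/ρ)|∂P/∂n| + V²/R  →  V² − fR·V + fR·V_g = 0
With fR = 1.41×10⁻⁴ × 763×10³ m = 107 m/s:
V = [fR − √((fR)² − 4 fR V_g)]/2 = [107 − √(107² − 4×107×6.73)]/2 = 7.21 m/s
Supergeostrophic (V > V_g = 6.73 m/s), as expected around a high.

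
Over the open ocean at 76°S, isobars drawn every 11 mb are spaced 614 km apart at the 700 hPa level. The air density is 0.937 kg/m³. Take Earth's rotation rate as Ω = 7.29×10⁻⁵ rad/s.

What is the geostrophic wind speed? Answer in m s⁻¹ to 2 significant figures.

Coriolis parameter at 76°S:
f = 2Ω sin φ = 2 × 7.29×10⁻⁵ × sin 76° = 1.41×10⁻⁴ s⁻¹
Pressure gradient: |∂P/∂n| = 1100 Pa / 614000 m = 1.79×10⁻³ Pa/m
Geostrophic balance (pressure-gradient force = Coriolis force):
V_g = (1/(fρ)) |∂P/∂n| = 1.79×10⁻³ / (1.41×10⁻⁴ × 0.937) = 13.5 m/s

14 m s⁻¹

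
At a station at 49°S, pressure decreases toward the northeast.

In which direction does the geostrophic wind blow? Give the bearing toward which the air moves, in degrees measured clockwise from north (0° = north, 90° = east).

315°

The pressure-gradient force points toward the northeast (bearing 045°).
Geostrophic balance: in the Southern Hemisphere the Coriolis force deflects motion to the left, so the geostrophic wind blows 90° to the left of the pressure-gradient force (low pressure on the right).
Rotating 045° by 90° counterclockwise gives 315° — the wind blows toward the northwest.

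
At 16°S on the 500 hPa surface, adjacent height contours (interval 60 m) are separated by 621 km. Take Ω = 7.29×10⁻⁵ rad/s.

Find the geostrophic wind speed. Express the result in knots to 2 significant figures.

Coriolis parameter at 16°S:
f = 2Ω sin φ = 2 × 7.29×10⁻⁵ × sin 16° = 4.02×10⁻⁵ s⁻¹
Height gradient: |∂Z/∂n| = 60 m / 621000 m = 9.66×10⁻⁵
On a pressure surface, geostrophic balance gives V_g = (g/f)|∂Z/∂n|:
V_g = 9.81 × 9.66×10⁻⁵ / 4.02×10⁻⁵ = 23.6 m/s
Converting: 23.6 m/s × 1.944 = 46 knots

46 knots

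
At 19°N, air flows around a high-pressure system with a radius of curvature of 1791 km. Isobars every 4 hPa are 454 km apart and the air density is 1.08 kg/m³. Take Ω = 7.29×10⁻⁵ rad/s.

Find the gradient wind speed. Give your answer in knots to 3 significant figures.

Coriolis parameter at 19°N:
f = 2Ω sin φ = 2 × 7.29×10⁻⁵ × sin 19° = 4.75×10⁻⁵ s⁻¹
Pressure gradient: |∂P/∂n| = 400 Pa / 454000 m = 8.81×10⁻⁴ Pa/m
Geostrophic speed: V_g = |∂P/∂n|/(fρ) = 8.81×10⁻⁴/(4.75×10⁻⁵ × 1.08) = 17.2 m/s
Around a high, pressure-gradient force acts outward with centrifugal, so Coriolis balances both:
fV = (1/ρ)|∂P/∂n| + V²/R  →  V² − fR·V + fR·V_g = 0
With fR = 4.75×10⁻⁵ × 1791×10³ m = 85.0 m/s:
V = [fR − √((fR)² − 4 fR V_g)]/2 = [85.0 − √(85.0² − 4×85.0×17.2)]/2 = 23.9 m/s
Supergeostrophic (V > V_g = 17.2 m/s), as expected around a high.
Converting: 23.9 m/s × 1.944 = 46.5 knots

46.5 knots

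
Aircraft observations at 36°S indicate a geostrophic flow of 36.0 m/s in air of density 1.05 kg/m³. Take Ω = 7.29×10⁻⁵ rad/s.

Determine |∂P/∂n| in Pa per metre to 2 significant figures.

3.2×10⁻³ Pa/m

Coriolis parameter at 36°S:
f = 2Ω sin φ = 2 × 7.29×10⁻⁵ × sin 36° = 8.57×10⁻⁵ s⁻¹
Geostrophic balance rearranged: |∂P/∂n| = f ρ V_g
|∂P/∂n| = 8.57×10⁻⁵ × 1.05 × 36.0 = 3.24×10⁻³ Pa/m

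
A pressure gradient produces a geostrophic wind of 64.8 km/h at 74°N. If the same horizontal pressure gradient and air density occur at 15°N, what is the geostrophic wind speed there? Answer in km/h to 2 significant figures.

With the same pressure gradient and density, V_g ∝ 1/f ∝ 1/sin φ.
V₂ = V₁ · sin φ₁ / sin φ₂ = 64.8 × sin 74° / sin 15°
V₂ = 64.8 × 0.9613/0.2588 = 240 km/h

240 km/h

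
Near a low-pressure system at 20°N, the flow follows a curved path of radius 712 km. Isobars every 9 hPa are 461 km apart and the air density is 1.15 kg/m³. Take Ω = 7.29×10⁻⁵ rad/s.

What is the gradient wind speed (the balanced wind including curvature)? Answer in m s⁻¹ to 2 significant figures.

Coriolis parameter at 20°N:
f = 2Ω sin φ = 2 × 7.29×10⁻⁵ × sin 20° = 4.99×10⁻⁵ s⁻¹
Pressure gradient: |∂P/∂n| = 900 Pa / 461000 m = 1.95×10⁻³ Pa/m
Geostrophic speed: V_g = |∂P/∂n|/(fρ) = 1.95×10⁻³/(4.99×10⁻⁵ × 1.15) = 34.0 m/s
Around a low, centrifugal force acts outward with Coriolis, so pressure-gradient force balances both:
(1/ρ)|∂P/∂n| = fV + V²/R  →  V² + fR·V − fR·V_g = 0
With fR = 4.99×10⁻⁵ × 712×10³ m = 35.5 m/s:
V = [−fR + √((fR)² + 4 fR V_g)]/2 = [−35.5 + √(35.5² + 4×35.5×34)]/2 = 21.3 m/s
Subgeostrophic (V < V_g = 34 m/s), as expected around a low.

21 m s⁻¹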